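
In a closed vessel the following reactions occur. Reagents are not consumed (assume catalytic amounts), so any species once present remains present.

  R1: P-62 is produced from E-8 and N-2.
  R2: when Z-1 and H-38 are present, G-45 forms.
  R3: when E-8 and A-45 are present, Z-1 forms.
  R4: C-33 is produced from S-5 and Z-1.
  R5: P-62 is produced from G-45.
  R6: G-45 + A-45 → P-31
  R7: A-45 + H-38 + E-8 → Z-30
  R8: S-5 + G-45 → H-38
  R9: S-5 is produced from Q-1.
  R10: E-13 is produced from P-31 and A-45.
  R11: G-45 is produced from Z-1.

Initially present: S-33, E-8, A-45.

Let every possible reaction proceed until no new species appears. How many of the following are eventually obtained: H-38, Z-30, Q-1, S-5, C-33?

0

H-38 would need S-5 and G-45 (R8), but S-5 never forms.
Z-30 would need A-45, H-38, and E-8 (R7), but H-38 never forms.
No rule produces Q-1, and it is not given.
S-5 would need Q-1 (R9), but Q-1 never forms.
C-33 would need S-5 and Z-1 (R4), but S-5 never forms.
None of the 5 are reached.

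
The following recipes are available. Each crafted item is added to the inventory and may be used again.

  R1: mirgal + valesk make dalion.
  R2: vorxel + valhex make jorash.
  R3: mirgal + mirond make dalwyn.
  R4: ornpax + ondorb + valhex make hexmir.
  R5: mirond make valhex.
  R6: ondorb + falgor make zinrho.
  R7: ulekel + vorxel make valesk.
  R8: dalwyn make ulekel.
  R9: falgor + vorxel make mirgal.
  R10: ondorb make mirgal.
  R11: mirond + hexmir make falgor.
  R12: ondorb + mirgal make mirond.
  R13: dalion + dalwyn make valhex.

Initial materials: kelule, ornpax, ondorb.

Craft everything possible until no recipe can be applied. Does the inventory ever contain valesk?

valesk would need ulekel and vorxel (R7), but vorxel is never obtained.

No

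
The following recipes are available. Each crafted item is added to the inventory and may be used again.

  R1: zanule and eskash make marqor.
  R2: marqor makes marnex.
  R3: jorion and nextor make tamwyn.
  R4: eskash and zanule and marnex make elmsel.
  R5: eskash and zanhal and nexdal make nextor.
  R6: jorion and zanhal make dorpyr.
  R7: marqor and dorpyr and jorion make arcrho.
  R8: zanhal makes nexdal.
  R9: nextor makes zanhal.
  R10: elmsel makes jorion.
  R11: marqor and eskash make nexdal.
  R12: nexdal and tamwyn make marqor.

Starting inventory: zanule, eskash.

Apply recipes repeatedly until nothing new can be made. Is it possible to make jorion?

Yes

Using R1, zanule and eskash make marqor.
marqor → marnex (R2).
eskash and zanule and marnex → elmsel (R4).
elmsel → jorion (R10).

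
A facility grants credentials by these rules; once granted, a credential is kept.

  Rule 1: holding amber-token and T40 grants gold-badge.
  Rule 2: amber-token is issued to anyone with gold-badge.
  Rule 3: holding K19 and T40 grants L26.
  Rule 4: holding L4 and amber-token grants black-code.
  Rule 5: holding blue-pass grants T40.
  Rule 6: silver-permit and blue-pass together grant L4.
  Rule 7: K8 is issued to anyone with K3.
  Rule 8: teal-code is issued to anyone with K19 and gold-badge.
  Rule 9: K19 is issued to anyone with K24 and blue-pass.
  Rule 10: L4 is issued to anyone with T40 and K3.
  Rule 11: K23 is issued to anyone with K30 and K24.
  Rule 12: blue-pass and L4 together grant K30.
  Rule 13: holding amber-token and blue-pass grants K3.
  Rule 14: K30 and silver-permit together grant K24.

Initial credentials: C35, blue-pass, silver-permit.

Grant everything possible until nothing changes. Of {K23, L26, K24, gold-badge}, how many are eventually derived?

Holding silver-permit and blue-pass grants L4 (Rule 6).
Holding blue-pass grants T40 (Rule 5).
Holding blue-pass and L4 grants K30 (Rule 12).
Holding K30 and silver-permit grants K24 (Rule 14).
Holding K30 and K24 grants K23 (Rule 11).
Holding K24 and blue-pass grants K19 (Rule 9).
Holding K19 and T40 grants L26 (Rule 3).
K23: reached.
L26: reached.
K24: reached.
gold-badge would need amber-token and T40 (Rule 1), but amber-token is never granted.
Reached: K23, L26, and K24 — 3 of the 4.

3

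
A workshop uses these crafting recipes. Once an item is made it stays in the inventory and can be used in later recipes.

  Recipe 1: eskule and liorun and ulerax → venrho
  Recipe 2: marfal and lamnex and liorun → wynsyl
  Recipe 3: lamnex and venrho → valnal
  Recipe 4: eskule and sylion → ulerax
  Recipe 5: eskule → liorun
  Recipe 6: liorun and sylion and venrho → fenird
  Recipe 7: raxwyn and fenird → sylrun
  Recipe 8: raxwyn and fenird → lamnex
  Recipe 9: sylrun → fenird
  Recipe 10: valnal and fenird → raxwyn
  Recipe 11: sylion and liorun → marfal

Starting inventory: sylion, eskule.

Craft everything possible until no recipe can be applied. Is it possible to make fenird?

Yes

eskule and sylion → ulerax (Recipe 4).
eskule → liorun (Recipe 5).
Using Recipe 1, eskule, liorun, and ulerax make venrho.
Using Recipe 6, liorun, sylion, and venrho make fenird.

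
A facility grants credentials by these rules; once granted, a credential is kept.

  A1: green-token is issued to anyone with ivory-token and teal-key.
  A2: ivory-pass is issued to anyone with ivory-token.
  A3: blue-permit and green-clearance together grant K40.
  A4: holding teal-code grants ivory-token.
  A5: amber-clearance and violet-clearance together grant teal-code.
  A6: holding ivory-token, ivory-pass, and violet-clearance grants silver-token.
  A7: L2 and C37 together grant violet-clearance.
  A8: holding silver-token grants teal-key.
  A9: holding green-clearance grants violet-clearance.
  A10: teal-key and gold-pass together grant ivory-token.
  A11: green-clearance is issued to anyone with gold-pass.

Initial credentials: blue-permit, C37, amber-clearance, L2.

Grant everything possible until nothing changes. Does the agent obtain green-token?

Yes

Holding L2 and C37 grants violet-clearance (A7).
Holding amber-clearance and violet-clearance grants teal-code (A5).
Holding teal-code grants ivory-token (A4).
Holding ivory-token grants ivory-pass (A2).
Holding ivory-token, ivory-pass, and violet-clearance grants silver-token (A6).
Holding silver-token grants teal-key (A8).
Holding ivory-token and teal-key grants green-token (A1).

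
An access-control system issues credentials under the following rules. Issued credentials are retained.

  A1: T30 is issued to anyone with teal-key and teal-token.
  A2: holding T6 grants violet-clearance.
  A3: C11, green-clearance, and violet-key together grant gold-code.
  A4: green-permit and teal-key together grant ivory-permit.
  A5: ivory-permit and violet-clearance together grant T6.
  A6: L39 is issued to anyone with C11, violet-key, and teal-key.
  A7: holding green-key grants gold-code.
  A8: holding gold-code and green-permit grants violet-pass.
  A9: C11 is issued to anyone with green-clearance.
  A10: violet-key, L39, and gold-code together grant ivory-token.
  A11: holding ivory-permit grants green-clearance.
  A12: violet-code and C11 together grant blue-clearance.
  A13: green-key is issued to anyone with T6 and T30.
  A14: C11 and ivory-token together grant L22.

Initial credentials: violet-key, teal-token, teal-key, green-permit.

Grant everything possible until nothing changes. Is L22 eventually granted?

Yes

Holding green-permit and teal-key grants ivory-permit (A4).
Holding ivory-permit grants green-clearance (A11).
Holding green-clearance grants C11 (A9).
Holding C11, violet-key, and teal-key grants L39 (A6).
Holding C11, green-clearance, and violet-key grants gold-code (A3).
Holding violet-key, L39, and gold-code grants ivory-token (A10).
Holding C11 and ivory-token grants L22 (A14).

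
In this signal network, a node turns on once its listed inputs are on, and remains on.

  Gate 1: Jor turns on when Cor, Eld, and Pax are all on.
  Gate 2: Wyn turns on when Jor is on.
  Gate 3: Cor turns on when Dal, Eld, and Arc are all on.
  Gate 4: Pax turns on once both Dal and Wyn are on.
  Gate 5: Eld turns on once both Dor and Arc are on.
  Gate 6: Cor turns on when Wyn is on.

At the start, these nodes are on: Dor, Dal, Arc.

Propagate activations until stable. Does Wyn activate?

No

Wyn would need Jor (Gate 2), but Jor never turns on.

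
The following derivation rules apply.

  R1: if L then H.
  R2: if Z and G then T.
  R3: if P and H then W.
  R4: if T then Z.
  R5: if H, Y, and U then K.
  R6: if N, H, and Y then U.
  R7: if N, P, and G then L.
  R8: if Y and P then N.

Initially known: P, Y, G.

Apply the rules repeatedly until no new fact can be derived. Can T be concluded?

No

T would need Z and G (R2), but Z is never established.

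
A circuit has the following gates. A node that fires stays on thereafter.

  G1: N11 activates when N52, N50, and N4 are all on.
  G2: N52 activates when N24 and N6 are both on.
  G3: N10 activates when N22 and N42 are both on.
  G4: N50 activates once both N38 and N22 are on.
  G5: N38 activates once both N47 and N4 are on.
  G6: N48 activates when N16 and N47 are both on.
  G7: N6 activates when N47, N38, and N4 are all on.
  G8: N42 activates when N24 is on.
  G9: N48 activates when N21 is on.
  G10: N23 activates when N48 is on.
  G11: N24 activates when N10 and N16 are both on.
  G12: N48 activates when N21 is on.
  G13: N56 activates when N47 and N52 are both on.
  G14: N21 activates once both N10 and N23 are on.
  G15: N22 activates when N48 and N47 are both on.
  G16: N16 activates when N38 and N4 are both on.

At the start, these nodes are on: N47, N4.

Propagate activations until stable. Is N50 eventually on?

Yes

G5: N47 and N4 on → N38 on.
G16: N38 and N4 on → N16 on.
N16 and N47 are on, so N48 activates (G6).
G15: N48 and N47 on → N22 on.
N38 and N22 are on, so N50 activates (G4).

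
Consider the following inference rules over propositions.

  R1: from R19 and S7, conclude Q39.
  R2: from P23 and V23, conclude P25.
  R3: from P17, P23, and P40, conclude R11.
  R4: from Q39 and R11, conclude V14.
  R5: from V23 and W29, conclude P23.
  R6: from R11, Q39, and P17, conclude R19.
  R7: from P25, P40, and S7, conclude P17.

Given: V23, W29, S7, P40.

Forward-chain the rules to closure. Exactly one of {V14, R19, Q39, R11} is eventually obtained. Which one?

R11

V23 and W29 hold, so P23 follows (R5).
P23 and V23 hold, so P25 follows (R2).
From P25, P40, and S7, R7 gives P17.
From P17, P23, and P40, R3 gives R11.
V14 would need Q39 and R11 (R4), but Q39 is never established. R19 would need R11, Q39, and P17 (R6), but Q39 is never established. Q39 would need R19 and S7 (R1), but R19 is never established.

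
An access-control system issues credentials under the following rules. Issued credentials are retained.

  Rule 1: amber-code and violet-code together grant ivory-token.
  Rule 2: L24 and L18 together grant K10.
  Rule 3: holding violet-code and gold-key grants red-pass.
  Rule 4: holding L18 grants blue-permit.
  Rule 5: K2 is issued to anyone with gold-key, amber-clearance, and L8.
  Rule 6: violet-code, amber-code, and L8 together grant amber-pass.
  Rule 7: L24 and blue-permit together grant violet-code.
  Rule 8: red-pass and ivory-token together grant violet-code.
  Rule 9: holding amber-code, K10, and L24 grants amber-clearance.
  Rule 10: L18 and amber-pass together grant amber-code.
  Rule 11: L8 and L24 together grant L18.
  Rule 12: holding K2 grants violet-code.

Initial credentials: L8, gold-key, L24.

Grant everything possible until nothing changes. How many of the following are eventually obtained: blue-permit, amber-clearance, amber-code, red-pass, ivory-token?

Holding L8 and L24 grants L18 (Rule 11).
Holding L18 grants blue-permit (Rule 4).
Holding L24 and blue-permit grants violet-code (Rule 7).
Holding violet-code and gold-key grants red-pass (Rule 3).
blue-permit: reached.
amber-clearance would need amber-code, K10, and L24 (Rule 9), but amber-code is never granted.
amber-code would need L18 and amber-pass (Rule 10), but amber-pass is never granted.
red-pass: reached.
ivory-token would need amber-code and violet-code (Rule 1), but amber-code is never granted.
Reached: blue-permit and red-pass — 2 of the 5.

2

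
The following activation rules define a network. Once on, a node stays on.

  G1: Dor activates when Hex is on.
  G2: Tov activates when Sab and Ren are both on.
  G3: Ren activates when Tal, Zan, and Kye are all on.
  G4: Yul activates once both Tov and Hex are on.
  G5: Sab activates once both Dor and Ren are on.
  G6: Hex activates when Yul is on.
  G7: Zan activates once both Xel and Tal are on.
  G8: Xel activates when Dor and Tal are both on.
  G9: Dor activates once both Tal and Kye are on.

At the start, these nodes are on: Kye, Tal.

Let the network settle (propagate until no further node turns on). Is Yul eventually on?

No

Yul would need Tov and Hex (G4), but Hex never turns on.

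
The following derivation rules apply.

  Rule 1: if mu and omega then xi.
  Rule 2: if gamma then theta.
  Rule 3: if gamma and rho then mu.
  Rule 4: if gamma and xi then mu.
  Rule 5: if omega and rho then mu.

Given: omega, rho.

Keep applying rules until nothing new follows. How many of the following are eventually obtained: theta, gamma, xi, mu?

2

From omega and rho, Rule 5 gives mu.
mu and omega hold, so xi follows (Rule 1).
theta would need gamma (Rule 2), but gamma is never established.
No rule produces gamma, and it is not given.
xi: reached.
mu: reached.
Reached: xi and mu — 2 of the 4.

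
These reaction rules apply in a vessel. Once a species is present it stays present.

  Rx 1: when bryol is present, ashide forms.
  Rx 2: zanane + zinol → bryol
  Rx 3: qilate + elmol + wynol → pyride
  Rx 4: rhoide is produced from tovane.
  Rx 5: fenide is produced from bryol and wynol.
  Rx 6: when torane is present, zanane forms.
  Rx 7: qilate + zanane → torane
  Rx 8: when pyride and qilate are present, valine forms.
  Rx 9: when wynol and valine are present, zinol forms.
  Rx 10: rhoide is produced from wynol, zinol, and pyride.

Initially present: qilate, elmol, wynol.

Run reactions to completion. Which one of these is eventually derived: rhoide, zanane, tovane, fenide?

qilate, elmol, and wynol present → pyride forms (Rx 3).
pyride and qilate present → valine forms (Rx 8).
wynol and valine present → zinol forms (Rx 9).
wynol, zinol, and pyride present → rhoide forms (Rx 10).
zanane would need torane (Rx 6), but torane never forms. fenide would need bryol and wynol (Rx 5), but bryol never forms. No rule produces tovane, and it is not given.

rhoide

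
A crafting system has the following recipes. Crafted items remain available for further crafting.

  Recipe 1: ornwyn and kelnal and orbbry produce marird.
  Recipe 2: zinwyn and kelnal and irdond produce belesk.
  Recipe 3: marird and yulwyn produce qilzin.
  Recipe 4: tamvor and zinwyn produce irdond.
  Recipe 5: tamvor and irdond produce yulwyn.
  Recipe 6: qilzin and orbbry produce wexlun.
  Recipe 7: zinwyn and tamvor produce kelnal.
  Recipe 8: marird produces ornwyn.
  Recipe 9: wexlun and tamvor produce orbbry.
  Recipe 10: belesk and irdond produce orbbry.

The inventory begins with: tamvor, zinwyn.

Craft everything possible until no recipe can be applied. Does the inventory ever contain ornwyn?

ornwyn would need marird (Recipe 8), but marird is never obtained.

No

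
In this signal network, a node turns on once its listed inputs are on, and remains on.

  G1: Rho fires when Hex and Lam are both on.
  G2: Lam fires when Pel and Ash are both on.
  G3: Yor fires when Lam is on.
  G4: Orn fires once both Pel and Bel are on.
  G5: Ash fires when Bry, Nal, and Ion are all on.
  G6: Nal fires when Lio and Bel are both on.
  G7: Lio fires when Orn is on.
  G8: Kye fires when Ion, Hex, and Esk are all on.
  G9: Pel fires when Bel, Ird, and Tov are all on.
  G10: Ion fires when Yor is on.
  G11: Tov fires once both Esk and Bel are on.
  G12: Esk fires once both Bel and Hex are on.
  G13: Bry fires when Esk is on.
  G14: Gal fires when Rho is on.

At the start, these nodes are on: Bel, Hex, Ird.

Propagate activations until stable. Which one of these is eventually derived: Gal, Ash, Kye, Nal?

G12: Bel and Hex on → Esk on.
Esk and Bel are on, so Tov fires (G11).
G9: Bel, Ird, and Tov on → Pel on.
Pel and Bel are on, so Orn fires (G4).
Orn is on, so Lio fires (G7).
G6: Lio and Bel on → Nal on.
Gal would need Rho (G14), but Rho never turns on. Ash would need Bry, Nal, and Ion (G5), but Ion never turns on. Kye would need Ion, Hex, and Esk (G8), but Ion never turns on.

Nal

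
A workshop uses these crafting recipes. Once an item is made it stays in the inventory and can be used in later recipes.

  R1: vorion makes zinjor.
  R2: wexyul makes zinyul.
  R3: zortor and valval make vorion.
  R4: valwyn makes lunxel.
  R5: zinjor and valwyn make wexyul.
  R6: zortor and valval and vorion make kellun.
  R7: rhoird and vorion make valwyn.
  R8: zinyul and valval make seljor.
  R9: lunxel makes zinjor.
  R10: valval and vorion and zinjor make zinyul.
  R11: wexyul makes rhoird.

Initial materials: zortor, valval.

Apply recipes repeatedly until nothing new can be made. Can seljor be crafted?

Using R3, zortor and valval make vorion.
Using R1, vorion makes zinjor.
valval and vorion and zinjor → zinyul (R10).
Using R8, zinyul and valval make seljor.

Yes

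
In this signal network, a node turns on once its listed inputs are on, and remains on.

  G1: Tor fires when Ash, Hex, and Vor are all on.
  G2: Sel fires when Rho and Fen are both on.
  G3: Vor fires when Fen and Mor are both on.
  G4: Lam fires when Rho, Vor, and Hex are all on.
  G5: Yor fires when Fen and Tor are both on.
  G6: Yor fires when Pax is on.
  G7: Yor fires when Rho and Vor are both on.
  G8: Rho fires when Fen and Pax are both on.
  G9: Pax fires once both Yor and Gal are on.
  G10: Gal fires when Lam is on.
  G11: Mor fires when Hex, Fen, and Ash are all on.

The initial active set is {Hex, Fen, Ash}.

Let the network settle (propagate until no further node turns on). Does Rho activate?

No

Rho would need Fen and Pax (G8), but Pax never turns on.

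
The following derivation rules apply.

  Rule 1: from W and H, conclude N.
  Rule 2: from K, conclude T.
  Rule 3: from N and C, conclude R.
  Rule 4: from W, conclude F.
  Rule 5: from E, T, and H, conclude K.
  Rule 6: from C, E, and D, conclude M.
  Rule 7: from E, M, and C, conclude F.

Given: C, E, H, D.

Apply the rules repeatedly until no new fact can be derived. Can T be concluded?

T would need K (Rule 2), but K is never established.

No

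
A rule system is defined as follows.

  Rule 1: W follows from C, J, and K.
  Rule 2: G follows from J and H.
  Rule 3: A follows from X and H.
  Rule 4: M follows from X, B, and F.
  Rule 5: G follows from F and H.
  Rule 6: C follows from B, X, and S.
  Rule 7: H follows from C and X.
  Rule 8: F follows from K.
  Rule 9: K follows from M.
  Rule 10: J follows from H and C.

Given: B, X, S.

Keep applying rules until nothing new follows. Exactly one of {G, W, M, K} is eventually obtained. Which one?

From B, X, and S, Rule 6 gives C.
C and X hold, so H follows (Rule 7).
From H and C, Rule 10 gives J.
J and H hold, so G follows (Rule 2).
M would need X, B, and F (Rule 4), but F is never established. K would need M (Rule 9), but M is never established. W would need C, J, and K (Rule 1), but K is never established.

G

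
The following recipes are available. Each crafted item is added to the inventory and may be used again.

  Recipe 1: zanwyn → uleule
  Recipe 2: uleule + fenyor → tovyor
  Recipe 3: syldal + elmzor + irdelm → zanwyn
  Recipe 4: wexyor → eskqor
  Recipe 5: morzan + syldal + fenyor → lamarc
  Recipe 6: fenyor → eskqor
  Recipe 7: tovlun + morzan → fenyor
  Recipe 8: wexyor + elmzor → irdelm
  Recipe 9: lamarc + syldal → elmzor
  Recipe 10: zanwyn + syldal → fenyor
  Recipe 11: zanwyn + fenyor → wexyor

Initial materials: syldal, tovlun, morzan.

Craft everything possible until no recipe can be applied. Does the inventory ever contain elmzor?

Using Recipe 7, tovlun and morzan make fenyor.
morzan + syldal + fenyor → lamarc (Recipe 5).
Using Recipe 9, lamarc and syldal make elmzor.

Yes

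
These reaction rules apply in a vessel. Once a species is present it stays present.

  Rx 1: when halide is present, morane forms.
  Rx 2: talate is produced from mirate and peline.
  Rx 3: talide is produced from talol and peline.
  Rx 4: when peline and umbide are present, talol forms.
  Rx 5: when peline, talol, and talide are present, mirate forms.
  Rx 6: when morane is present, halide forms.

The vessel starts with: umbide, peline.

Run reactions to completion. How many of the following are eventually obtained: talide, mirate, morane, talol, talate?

4

peline and umbide present → talol forms (Rx 4).
talol and peline present → talide forms (Rx 3).
peline, talol, and talide present → mirate forms (Rx 5).
mirate and peline present → talate forms (Rx 2).
talide: reached.
mirate: reached.
morane would need halide (Rx 1), but halide never forms.
talol: reached.
talate: reached.
Reached: talide, mirate, talol, and talate — 4 of the 5.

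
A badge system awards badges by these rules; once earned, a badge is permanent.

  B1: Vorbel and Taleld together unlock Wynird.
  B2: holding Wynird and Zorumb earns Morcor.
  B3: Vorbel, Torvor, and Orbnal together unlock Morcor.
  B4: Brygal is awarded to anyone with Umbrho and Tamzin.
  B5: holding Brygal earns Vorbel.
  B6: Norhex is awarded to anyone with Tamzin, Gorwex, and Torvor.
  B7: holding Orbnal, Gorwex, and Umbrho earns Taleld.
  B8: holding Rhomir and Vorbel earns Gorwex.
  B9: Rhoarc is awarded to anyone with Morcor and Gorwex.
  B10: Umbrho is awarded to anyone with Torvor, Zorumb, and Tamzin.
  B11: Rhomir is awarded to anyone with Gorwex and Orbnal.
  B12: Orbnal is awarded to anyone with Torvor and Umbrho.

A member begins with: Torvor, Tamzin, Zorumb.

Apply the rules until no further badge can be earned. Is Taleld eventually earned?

Taleld would need Orbnal, Gorwex, and Umbrho (B7), but Gorwex is never earned.

No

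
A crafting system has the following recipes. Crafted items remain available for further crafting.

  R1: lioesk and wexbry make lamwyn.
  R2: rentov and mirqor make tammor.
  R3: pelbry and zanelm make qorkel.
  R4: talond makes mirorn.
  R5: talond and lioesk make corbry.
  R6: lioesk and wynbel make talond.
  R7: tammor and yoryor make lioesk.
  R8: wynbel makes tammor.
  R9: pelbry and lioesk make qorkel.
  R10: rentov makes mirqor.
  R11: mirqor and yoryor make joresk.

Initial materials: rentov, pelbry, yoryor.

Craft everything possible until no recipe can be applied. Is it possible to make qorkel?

Yes

Using R10, rentov makes mirqor.
rentov and mirqor → tammor (R2).
tammor and yoryor → lioesk (R7).
pelbry and lioesk → qorkel (R9).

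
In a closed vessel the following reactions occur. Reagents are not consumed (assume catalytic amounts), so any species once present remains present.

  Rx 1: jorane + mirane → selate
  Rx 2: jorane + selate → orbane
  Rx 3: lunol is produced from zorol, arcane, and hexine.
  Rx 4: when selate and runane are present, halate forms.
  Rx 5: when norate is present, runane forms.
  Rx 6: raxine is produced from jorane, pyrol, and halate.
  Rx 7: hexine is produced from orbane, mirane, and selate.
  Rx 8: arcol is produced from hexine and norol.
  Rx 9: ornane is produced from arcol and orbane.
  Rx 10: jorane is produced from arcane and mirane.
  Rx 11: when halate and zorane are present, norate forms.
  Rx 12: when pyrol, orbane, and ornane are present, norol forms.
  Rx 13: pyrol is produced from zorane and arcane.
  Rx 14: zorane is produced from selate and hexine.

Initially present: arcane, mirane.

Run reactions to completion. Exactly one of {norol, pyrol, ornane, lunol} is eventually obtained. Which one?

pyrol

arcane and mirane present → jorane forms (Rx 10).
jorane and mirane present → selate forms (Rx 1).
jorane and selate present → orbane forms (Rx 2).
orbane, mirane, and selate present → hexine forms (Rx 7).
selate and hexine present → zorane forms (Rx 14).
zorane and arcane present → pyrol forms (Rx 13).
ornane would need arcol and orbane (Rx 9), but arcol never forms. lunol would need zorol, arcane, and hexine (Rx 3), but zorol never forms. norol would need pyrol, orbane, and ornane (Rx 12), but ornane never forms.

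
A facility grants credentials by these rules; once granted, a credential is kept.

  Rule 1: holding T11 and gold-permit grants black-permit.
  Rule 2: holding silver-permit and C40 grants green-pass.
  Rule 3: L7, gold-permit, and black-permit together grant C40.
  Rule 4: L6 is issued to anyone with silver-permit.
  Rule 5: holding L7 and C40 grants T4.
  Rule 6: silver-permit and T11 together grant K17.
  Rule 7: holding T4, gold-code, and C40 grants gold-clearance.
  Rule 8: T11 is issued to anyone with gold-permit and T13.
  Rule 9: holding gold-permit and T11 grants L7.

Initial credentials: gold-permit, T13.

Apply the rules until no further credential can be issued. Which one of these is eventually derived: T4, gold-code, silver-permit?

T4

Holding gold-permit and T13 grants T11 (Rule 8).
Holding gold-permit and T11 grants L7 (Rule 9).
Holding T11 and gold-permit grants black-permit (Rule 1).
Holding L7, gold-permit, and black-permit grants C40 (Rule 3).
Holding L7 and C40 grants T4 (Rule 5).
No rule produces silver-permit, and it is not given. No rule produces gold-code, and it is not given.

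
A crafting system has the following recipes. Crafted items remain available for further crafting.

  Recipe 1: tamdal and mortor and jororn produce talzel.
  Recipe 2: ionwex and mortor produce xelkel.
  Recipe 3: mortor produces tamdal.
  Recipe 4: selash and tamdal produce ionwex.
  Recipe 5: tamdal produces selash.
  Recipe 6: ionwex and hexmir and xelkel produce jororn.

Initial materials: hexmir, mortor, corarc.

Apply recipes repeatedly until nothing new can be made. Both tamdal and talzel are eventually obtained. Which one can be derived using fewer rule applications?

tamdal

tamdal: mortor → tamdal (Recipe 3). [1 rule application]
talzel: mortor → tamdal (Recipe 3). Using Recipe 5, tamdal makes selash. selash and tamdal → ionwex (Recipe 4). ionwex and mortor → xelkel (Recipe 2). ionwex and hexmir and xelkel → jororn (Recipe 6). tamdal and mortor and jororn → talzel (Recipe 1). [6 rule applications]
tamdal needs fewer.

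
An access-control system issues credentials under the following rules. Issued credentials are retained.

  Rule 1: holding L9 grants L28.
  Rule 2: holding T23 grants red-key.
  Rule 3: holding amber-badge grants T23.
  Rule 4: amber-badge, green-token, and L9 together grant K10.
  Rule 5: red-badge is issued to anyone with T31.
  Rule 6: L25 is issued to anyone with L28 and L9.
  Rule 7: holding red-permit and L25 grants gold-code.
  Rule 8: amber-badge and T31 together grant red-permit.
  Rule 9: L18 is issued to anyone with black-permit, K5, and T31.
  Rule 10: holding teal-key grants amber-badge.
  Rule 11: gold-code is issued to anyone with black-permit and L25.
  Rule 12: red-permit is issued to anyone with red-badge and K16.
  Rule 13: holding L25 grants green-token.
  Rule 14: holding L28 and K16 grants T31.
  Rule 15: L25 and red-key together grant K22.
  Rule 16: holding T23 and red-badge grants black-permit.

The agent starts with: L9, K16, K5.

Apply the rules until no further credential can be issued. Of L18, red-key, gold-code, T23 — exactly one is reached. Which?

gold-code

Holding L9 grants L28 (Rule 1).
Holding L28 and L9 grants L25 (Rule 6).
Holding L28 and K16 grants T31 (Rule 14).
Holding T31 grants red-badge (Rule 5).
Holding red-badge and K16 grants red-permit (Rule 12).
Holding red-permit and L25 grants gold-code (Rule 7).
L18 would need black-permit, K5, and T31 (Rule 9), but black-permit is never granted. red-key would need T23 (Rule 2), but T23 is never granted. T23 would need amber-badge (Rule 3), but amber-badge is never granted.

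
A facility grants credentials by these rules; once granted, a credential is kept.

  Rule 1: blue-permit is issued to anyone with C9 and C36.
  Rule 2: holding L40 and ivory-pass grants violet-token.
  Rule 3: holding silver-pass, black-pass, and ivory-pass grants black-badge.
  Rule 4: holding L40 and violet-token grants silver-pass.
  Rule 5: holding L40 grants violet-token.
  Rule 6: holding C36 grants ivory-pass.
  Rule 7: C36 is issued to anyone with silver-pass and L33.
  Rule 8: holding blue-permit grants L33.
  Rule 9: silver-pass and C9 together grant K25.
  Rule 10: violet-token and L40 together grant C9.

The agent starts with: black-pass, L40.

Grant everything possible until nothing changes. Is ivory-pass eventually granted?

ivory-pass would need C36 (Rule 6), but C36 is never granted.

No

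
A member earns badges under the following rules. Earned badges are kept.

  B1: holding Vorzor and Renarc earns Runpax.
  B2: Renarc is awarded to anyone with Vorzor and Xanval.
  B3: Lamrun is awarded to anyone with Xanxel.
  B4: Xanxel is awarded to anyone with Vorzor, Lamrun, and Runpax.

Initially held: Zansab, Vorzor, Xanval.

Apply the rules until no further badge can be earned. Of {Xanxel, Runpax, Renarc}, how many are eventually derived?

2

With Vorzor and Xanval, Renarc is earned (B2).
With Vorzor and Renarc, Runpax is earned (B1).
Xanxel would need Vorzor, Lamrun, and Runpax (B4), but Lamrun is never earned.
Runpax: reached.
Renarc: reached.
Reached: Runpax and Renarc — 2 of the 3.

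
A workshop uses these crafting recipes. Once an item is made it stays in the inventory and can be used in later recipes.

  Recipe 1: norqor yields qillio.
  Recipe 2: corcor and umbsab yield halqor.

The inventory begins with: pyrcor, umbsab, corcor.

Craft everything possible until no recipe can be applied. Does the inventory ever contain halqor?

corcor and umbsab → halqor (Recipe 2).

Yes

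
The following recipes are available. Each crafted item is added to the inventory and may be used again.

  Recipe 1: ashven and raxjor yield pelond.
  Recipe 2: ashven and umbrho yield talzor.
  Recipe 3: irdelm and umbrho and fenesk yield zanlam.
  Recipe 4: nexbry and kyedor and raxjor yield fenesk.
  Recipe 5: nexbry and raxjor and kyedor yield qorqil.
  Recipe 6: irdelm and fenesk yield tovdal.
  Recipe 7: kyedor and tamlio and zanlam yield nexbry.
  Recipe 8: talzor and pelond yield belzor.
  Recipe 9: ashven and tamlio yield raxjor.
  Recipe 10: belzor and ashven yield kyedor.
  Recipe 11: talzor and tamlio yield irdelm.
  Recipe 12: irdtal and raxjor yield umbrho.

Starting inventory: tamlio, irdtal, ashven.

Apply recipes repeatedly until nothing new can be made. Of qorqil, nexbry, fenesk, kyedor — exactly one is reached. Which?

Using Recipe 9, ashven and tamlio make raxjor.
ashven and raxjor → pelond (Recipe 1).
Using Recipe 12, irdtal and raxjor make umbrho.
Using Recipe 2, ashven and umbrho make talzor.
talzor and pelond → belzor (Recipe 8).
Using Recipe 10, belzor and ashven make kyedor.
qorqil would need nexbry, raxjor, and kyedor (Recipe 5), but nexbry is never obtained. fenesk would need nexbry, kyedor, and raxjor (Recipe 4), but nexbry is never obtained. nexbry would need kyedor, tamlio, and zanlam (Recipe 7), but zanlam is never obtained.

kyedor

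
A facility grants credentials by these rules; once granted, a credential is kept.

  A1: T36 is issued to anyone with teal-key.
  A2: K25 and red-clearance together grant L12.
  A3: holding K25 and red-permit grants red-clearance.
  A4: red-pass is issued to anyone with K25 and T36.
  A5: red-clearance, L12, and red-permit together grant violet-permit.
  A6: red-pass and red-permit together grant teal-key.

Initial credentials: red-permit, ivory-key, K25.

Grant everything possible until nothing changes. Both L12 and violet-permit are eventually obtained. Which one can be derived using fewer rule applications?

L12: Holding K25 and red-permit grants red-clearance (A3). Holding K25 and red-clearance grants L12 (A2). [2 rule applications]
violet-permit: Holding K25 and red-permit grants red-clearance (A3). Holding K25 and red-clearance grants L12 (A2). Holding red-clearance, L12, and red-permit grants violet-permit (A5). [3 rule applications]
L12 needs fewer.

L12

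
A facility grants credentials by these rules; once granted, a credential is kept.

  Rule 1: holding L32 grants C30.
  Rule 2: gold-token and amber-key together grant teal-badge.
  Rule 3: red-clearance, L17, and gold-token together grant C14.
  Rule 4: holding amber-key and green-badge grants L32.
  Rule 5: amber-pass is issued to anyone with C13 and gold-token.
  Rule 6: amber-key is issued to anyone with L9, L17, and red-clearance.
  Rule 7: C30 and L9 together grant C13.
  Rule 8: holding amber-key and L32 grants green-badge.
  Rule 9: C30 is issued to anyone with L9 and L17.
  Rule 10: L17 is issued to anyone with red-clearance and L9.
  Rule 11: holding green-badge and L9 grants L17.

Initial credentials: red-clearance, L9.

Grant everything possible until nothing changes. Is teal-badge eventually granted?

No

teal-badge would need gold-token and amber-key (Rule 2), but gold-token is never granted.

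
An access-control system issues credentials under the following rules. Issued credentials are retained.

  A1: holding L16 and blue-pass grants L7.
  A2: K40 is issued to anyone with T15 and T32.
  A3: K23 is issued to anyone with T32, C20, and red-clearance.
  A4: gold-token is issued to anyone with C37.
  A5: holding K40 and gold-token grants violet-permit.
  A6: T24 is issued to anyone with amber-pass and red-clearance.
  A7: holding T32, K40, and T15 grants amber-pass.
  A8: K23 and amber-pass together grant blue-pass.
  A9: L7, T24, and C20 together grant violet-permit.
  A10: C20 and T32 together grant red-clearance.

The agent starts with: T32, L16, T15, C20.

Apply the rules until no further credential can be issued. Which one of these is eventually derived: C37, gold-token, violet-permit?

violet-permit

Holding T15 and T32 grants K40 (A2).
Holding C20 and T32 grants red-clearance (A10).
Holding T32, K40, and T15 grants amber-pass (A7).
Holding T32, C20, and red-clearance grants K23 (A3).
Holding amber-pass and red-clearance grants T24 (A6).
Holding K23 and amber-pass grants blue-pass (A8).
Holding L16 and blue-pass grants L7 (A1).
Holding L7, T24, and C20 grants violet-permit (A9).
gold-token would need C37 (A4), but C37 is never granted. No rule produces C37, and it is not given.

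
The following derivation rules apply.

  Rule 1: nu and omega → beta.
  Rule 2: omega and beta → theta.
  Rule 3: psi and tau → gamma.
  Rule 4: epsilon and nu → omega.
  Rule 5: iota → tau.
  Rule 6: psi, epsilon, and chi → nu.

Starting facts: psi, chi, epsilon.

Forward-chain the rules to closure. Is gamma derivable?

gamma would need psi and tau (Rule 3), but tau is never established.

No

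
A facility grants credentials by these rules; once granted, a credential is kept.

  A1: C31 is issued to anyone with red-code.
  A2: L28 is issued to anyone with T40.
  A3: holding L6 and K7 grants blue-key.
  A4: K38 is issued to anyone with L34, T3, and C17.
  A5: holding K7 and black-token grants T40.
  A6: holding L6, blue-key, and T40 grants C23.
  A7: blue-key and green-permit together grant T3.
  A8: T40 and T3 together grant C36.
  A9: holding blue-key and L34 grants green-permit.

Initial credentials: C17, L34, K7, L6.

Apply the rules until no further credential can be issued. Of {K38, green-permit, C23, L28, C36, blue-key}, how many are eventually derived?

Holding L6 and K7 grants blue-key (A3).
Holding blue-key and L34 grants green-permit (A9).
Holding blue-key and green-permit grants T3 (A7).
Holding L34, T3, and C17 grants K38 (A4).
K38: reached.
green-permit: reached.
C23 would need L6, blue-key, and T40 (A6), but T40 is never granted.
L28 would need T40 (A2), but T40 is never granted.
C36 would need T40 and T3 (A8), but T40 is never granted.
blue-key: reached.
Reached: K38, green-permit, and blue-key — 3 of the 6.

3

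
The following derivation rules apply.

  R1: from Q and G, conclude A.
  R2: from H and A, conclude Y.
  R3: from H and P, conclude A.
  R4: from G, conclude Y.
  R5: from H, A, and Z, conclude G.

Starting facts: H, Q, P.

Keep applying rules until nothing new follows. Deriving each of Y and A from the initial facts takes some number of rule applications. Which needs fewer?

A

A: From H and P, R3 gives A. [1 rule application]
Y: From H and P, R3 gives A. From H and A, R2 gives Y. [2 rule applications]
A needs fewer.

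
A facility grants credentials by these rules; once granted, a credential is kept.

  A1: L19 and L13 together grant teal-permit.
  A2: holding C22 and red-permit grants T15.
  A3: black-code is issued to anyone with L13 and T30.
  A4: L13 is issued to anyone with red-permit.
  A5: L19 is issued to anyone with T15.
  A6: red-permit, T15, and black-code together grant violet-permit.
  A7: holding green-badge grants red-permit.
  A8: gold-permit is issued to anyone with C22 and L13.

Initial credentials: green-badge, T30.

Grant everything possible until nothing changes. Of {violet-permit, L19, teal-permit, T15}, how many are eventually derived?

violet-permit would need red-permit, T15, and black-code (A6), but T15 is never granted.
L19 would need T15 (A5), but T15 is never granted.
teal-permit would need L19 and L13 (A1), but L19 is never granted.
T15 would need C22 and red-permit (A2), but C22 is never granted.
None of the 4 are reached.

0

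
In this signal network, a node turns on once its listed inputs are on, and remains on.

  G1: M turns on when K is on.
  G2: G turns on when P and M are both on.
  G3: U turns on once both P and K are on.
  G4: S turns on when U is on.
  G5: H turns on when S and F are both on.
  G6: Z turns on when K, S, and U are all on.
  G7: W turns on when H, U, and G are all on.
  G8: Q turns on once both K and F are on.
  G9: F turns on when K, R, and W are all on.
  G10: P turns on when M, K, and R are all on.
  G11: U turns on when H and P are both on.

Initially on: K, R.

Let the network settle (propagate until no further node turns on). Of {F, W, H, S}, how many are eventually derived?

1

K is on, so M turns on (G1).
M, K, and R are on, so P turns on (G10).
P and K are on, so U turns on (G3).
G4: U on → S on.
F would need K, R, and W (G9), but W never turns on.
W would need H, U, and G (G7), but H never turns on.
H would need S and F (G5), but F never turns on.
S: reached.
Reached: S — 1 of the 4.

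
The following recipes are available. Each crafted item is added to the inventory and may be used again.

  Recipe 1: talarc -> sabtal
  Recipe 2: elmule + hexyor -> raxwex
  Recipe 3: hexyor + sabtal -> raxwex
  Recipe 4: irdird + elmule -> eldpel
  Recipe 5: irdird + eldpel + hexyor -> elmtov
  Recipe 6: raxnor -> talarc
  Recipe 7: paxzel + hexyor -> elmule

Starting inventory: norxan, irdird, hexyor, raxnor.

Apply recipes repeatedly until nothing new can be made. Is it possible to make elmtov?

No

elmtov would need irdird, eldpel, and hexyor (Recipe 5), but eldpel is never obtained.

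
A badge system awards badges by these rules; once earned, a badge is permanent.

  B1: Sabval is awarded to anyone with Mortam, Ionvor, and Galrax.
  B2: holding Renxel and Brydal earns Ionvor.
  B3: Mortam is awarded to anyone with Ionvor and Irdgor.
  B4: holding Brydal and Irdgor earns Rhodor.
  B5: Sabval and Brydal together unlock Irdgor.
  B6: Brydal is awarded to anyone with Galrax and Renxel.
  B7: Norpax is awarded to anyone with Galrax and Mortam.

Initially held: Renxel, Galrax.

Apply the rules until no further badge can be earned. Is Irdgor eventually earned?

Irdgor would need Sabval and Brydal (B5), but Sabval is never earned.

No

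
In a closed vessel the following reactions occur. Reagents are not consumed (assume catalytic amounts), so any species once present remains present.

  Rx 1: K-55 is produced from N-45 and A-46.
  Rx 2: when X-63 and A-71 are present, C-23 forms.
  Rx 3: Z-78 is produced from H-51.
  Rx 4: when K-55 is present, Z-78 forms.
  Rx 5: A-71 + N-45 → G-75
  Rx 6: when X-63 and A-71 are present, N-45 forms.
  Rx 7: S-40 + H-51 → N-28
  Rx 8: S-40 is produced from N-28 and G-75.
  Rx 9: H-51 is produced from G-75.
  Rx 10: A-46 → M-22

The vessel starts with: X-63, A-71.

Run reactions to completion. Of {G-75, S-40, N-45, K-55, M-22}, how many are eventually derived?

2

X-63 and A-71 present → N-45 forms (Rx 6).
A-71 and N-45 present → G-75 forms (Rx 5).
G-75: reached.
S-40 would need N-28 and G-75 (Rx 8), but N-28 never forms.
N-45: reached.
K-55 would need N-45 and A-46 (Rx 1), but A-46 never forms.
M-22 would need A-46 (Rx 10), but A-46 never forms.
Reached: G-75 and N-45 — 2 of the 5.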